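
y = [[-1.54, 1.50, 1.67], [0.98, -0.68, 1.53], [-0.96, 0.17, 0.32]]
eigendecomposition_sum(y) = [[(-1.25+0j), (1.13-0j), (0.14-0j)], [1.25-0.00j, -1.13+0.00j, -0.14+0.00j], [-0.54+0.00j, 0.48-0.00j, (0.06-0j)]] + [[(-0.14+0.28j),(0.18+0.23j),0.77-0.12j],[-0.13+0.32j,0.22+0.24j,0.83-0.20j],[(-0.21-0.09j),(-0.16+0.15j),0.13+0.54j]] + [[(-0.14-0.28j),0.18-0.23j,(0.77+0.12j)], [(-0.13-0.32j),0.22-0.24j,0.83+0.20j], [-0.21+0.09j,-0.16-0.15j,0.13-0.54j]]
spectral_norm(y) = 2.85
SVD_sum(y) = [[-1.71, 1.43, 1.55], [0.06, -0.05, -0.06], [-0.55, 0.46, 0.5]] + [[0.08,-0.05,0.13], [0.96,-0.57,1.58], [-0.13,0.08,-0.22]] + [[0.09, 0.12, -0.01],[-0.05, -0.06, 0.01],[-0.28, -0.37, 0.04]]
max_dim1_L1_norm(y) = 4.71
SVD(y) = [[-0.95,-0.08,-0.3],[0.03,-0.99,0.15],[-0.31,0.14,0.94]] @ diag([2.8533465514112457, 1.960582060345823, 0.4915602121812493]) @ [[0.63, -0.53, -0.57], [-0.5, 0.29, -0.82], [-0.6, -0.8, 0.08]]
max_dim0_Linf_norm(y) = 1.67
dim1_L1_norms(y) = [4.71, 3.19, 1.45]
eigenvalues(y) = [(-2.32+0j), (0.21+1.07j), (0.21-1.07j)]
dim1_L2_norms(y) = [2.72, 1.94, 1.03]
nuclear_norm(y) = 5.31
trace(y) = -1.90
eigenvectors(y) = [[-0.68+0.00j, (0.6+0.05j), 0.60-0.05j], [0.68+0.00j, (0.67+0j), 0.67-0.00j], [-0.29+0.00j, 0.00+0.44j, -0.44j]]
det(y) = -2.75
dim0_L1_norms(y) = [3.48, 2.35, 3.52]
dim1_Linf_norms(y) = [1.67, 1.53, 0.96]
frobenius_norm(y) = 3.50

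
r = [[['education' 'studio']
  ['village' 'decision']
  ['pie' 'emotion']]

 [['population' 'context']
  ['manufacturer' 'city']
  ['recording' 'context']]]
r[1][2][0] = 'recording'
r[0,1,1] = 'decision'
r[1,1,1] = 'city'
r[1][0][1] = 'context'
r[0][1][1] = 'decision'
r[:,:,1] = [['studio', 'decision', 'emotion'], ['context', 'city', 'context']]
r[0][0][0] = 'education'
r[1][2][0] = 'recording'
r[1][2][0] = 'recording'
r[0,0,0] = 'education'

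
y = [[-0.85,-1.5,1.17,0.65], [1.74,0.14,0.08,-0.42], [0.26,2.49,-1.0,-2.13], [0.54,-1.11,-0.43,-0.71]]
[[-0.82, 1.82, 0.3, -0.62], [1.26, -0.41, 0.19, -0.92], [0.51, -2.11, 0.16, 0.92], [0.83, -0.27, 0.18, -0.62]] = y@[[0.7, -0.21, 0.02, -0.49], [-0.16, -0.32, -0.08, 0.39], [-0.28, 0.90, 0.35, -0.5], [-0.21, 0.17, -0.33, 0.2]]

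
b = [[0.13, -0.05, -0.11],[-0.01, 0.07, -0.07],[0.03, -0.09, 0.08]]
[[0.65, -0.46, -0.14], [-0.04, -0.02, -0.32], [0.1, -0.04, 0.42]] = b @ [[1.15,-4.57,3.62], [-3.41,-1.48,1.05], [-2.97,-0.51,5.06]]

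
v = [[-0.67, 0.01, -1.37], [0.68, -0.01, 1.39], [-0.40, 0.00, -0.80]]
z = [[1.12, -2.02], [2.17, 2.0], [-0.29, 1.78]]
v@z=[[-0.33, -1.07], [0.34, 1.08], [-0.22, -0.62]]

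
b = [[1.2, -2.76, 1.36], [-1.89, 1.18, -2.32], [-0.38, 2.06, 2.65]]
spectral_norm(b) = 4.40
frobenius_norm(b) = 5.72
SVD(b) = [[-0.71, -0.26, 0.65], [0.70, -0.22, 0.68], [-0.04, 0.94, 0.34]] @ diag([4.395613498854677, 3.5795548718977783, 0.7279896206398919]) @ [[-0.49, 0.62, -0.61], [-0.07, 0.67, 0.74], [-0.87, -0.41, 0.29]]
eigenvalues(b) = [(-0.88+0j), (2.96+2.07j), (2.96-2.07j)]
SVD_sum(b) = [[1.54, -1.93, 1.92], [-1.52, 1.90, -1.89], [0.08, -0.10, 0.1]] + [[0.07, -0.63, -0.69], [0.06, -0.52, -0.57], [-0.25, 2.26, 2.48]] + [[-0.41, -0.19, 0.14], [-0.43, -0.2, 0.14], [-0.21, -0.1, 0.07]]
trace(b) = 5.03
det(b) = -11.45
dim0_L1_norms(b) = [3.47, 6.0, 6.33]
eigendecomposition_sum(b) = [[-0.56+0.00j, -0.58+0.00j, -0.17+0.00j],[(-0.35+0j), -0.36+0.00j, -0.10+0.00j],[0.14-0.00j, (0.15-0j), (0.04-0j)]] + [[0.88-0.11j, -1.09-0.52j, 0.76-1.69j], [-0.77-0.15j, (0.77+0.74j), (-1.11+1.21j)], [(-0.26+0.89j), 0.95-0.83j, 1.30+1.44j]] + [[(0.88+0.11j), -1.09+0.52j, (0.76+1.69j)],[-0.77+0.15j, (0.77-0.74j), (-1.11-1.21j)],[-0.26-0.89j, (0.95+0.83j), (1.3-1.44j)]]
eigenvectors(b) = [[-0.83+0.00j, (-0.23-0.54j), -0.23+0.54j],[-0.52+0.00j, 0.05+0.52j, (0.05-0.52j)],[(0.21+0j), (0.62+0j), 0.62-0.00j]]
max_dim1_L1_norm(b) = 5.39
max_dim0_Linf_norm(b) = 2.76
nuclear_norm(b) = 8.70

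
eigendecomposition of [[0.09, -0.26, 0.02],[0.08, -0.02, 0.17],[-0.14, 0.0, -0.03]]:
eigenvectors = [[(-0.66+0j),-0.66-0.00j,(-0.77+0j)], [-0.37+0.42j,-0.37-0.42j,(0.23+0j)], [-0.07-0.49j,(-0.07+0.49j),(0.59+0j)]]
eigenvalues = [(-0.06+0.18j), (-0.06-0.18j), (0.15+0j)]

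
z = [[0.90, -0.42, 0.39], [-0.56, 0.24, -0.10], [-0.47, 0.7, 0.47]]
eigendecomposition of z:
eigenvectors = [[-0.26-0.43j, (-0.26+0.43j), -0.50+0.00j], [0.26+0.21j, 0.26-0.21j, -0.72+0.00j], [0.80+0.00j, (0.8-0j), (0.48+0j)]]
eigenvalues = [(0.85+0.44j), (0.85-0.44j), (-0.08+0j)]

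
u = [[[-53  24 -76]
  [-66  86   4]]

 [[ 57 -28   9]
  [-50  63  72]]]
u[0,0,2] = -76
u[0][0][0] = -53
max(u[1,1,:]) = 72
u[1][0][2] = 9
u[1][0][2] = 9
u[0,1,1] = 86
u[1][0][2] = 9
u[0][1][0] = -66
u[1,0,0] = 57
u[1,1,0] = -50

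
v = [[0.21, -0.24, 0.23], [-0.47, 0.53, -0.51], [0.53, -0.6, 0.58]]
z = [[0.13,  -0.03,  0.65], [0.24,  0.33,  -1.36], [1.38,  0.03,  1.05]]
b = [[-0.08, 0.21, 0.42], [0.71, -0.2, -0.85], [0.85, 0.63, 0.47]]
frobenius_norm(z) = 2.34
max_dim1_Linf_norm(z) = 1.38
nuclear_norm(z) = 3.27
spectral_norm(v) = 1.38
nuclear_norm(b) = 2.38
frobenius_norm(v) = 1.38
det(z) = -0.18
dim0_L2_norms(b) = [1.11, 0.69, 1.06]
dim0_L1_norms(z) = [1.75, 0.39, 3.06]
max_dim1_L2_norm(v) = 0.99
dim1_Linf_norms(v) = [0.24, 0.53, 0.6]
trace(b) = 0.19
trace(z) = 1.51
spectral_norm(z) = 2.02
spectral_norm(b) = 1.20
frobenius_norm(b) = 1.68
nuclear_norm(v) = 1.38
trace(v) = 1.32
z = v + b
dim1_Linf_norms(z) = [0.65, 1.36, 1.38]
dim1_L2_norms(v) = [0.39, 0.87, 0.99]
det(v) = -0.00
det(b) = 0.00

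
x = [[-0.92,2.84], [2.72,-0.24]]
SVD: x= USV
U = [[-0.78,0.62], [0.62,0.78]]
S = [3.38, 2.22]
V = [[0.71,-0.7], [0.70,0.71]]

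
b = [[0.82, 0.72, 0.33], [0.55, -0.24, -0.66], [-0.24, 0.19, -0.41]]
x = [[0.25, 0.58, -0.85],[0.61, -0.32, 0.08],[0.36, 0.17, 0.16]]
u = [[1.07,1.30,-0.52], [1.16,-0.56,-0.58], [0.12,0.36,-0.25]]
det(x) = -0.24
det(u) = 0.41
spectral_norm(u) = 1.92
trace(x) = 0.09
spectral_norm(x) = 1.07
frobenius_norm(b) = 1.54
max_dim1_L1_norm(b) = 1.87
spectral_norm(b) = 1.16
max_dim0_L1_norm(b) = 1.61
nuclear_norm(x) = 2.12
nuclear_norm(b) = 2.51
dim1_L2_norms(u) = [1.76, 1.41, 0.45]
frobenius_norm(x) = 1.34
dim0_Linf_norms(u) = [1.16, 1.3, 0.58]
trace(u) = 0.26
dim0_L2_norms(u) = [1.58, 1.46, 0.82]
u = x + b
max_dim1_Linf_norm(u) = 1.3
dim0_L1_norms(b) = [1.61, 1.15, 1.4]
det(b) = 0.48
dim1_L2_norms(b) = [1.14, 0.89, 0.51]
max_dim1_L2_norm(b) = 1.14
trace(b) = 0.17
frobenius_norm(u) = 2.30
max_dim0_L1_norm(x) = 1.22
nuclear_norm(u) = 3.35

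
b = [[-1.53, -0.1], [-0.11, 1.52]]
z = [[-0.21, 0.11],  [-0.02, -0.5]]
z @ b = [[0.31, 0.19], [0.09, -0.76]]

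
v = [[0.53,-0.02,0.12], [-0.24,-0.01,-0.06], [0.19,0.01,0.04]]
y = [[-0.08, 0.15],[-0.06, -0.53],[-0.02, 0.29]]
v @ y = [[-0.04, 0.12],[0.02, -0.05],[-0.02, 0.03]]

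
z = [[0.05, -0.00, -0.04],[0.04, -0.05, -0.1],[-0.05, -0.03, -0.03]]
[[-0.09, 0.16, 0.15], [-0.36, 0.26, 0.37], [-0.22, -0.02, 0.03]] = z @ [[2.0, 1.51, 2.24], [-0.59, 0.18, -3.84], [4.68, -2.11, -0.84]]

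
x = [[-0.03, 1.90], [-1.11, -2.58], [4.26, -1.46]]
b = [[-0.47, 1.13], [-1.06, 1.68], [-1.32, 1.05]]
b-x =[[-0.44, -0.77], [0.05, 4.26], [-5.58, 2.51]]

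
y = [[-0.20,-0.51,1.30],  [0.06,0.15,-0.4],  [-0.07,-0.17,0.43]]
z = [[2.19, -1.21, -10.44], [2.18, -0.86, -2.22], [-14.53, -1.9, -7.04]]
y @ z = [[-20.44, -1.79, -5.93], [6.27, 0.56, 1.86], [-6.77, -0.59, -1.92]]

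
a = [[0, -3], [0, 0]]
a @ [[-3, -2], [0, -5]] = [[0, 15], [0, 0]]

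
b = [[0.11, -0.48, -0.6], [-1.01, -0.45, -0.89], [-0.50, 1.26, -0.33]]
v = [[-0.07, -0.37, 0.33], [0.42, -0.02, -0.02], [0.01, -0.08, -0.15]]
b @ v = [[-0.22, 0.02, 0.14], [-0.13, 0.45, -0.19], [0.56, 0.19, -0.14]]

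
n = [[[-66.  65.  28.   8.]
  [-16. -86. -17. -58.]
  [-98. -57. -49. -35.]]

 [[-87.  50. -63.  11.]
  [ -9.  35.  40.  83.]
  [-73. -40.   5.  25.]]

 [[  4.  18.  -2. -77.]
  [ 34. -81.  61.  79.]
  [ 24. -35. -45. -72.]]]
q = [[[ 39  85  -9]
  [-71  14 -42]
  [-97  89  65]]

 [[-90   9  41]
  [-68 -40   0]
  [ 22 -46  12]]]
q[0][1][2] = -42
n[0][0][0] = -66.0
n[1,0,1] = 50.0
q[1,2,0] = 22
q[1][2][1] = -46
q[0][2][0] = -97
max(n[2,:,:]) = 79.0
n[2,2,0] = 24.0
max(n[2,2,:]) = 24.0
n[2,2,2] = -45.0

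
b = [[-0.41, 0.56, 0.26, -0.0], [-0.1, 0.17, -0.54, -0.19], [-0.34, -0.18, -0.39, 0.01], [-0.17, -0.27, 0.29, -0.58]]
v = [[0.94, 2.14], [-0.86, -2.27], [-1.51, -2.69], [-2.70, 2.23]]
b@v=[[-1.26, -2.85], [1.09, 0.43], [0.4, 0.75], [1.20, -1.82]]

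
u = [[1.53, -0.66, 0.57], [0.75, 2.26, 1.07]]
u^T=[[1.53,0.75], [-0.66,2.26], [0.57,1.07]]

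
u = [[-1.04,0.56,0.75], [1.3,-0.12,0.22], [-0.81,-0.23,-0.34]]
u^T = [[-1.04, 1.3, -0.81],[0.56, -0.12, -0.23],[0.75, 0.22, -0.34]]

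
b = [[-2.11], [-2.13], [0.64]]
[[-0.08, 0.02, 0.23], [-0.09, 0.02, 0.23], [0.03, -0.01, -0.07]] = b @ [[0.04,-0.01,-0.11]]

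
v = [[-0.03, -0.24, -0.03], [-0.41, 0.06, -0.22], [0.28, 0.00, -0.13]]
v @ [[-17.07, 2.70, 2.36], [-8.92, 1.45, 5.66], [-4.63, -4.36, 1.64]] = [[2.79, -0.3, -1.48], [7.48, -0.06, -0.99], [-4.18, 1.32, 0.45]]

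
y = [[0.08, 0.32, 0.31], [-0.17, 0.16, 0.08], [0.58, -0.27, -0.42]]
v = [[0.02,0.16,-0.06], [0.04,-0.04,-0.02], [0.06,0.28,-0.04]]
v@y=[[-0.06, 0.05, 0.04], [-0.00, 0.01, 0.02], [-0.07, 0.07, 0.06]]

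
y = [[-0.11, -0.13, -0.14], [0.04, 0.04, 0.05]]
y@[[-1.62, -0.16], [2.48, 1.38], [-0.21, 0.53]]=[[-0.11, -0.24], [0.02, 0.08]]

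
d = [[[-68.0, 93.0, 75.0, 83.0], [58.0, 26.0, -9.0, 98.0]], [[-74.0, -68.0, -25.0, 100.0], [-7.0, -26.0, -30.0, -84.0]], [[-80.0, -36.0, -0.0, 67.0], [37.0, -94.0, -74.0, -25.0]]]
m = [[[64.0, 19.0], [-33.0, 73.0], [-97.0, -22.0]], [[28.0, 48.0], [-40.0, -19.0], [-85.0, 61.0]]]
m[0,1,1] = 73.0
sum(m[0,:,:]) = 4.0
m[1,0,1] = 48.0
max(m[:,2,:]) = 61.0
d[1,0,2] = -25.0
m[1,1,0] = -40.0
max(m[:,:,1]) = 73.0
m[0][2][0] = -97.0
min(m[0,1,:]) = -33.0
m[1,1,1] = -19.0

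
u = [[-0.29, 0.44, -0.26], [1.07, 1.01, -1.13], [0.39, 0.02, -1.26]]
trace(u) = -0.54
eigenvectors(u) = [[-0.27, -0.85, 0.05], [-0.96, 0.24, 0.43], [-0.05, -0.47, 0.9]]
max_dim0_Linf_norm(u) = 1.26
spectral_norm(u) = 2.17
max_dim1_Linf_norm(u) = 1.26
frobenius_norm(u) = 2.35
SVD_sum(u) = [[0.12, 0.1, -0.18], [0.9, 0.76, -1.38], [0.58, 0.48, -0.88]] + [[0.03, 0.09, 0.07], [0.09, 0.3, 0.22], [-0.15, -0.48, -0.36]] + [[-0.44, 0.25, -0.15], [0.08, -0.05, 0.03], [-0.04, 0.02, -0.01]]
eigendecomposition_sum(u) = [[0.17,0.31,-0.16], [0.63,1.10,-0.56], [0.03,0.06,-0.03]] + [[-0.50, 0.14, -0.04],[0.14, -0.04, 0.01],[-0.27, 0.08, -0.02]] + [[0.03, -0.01, -0.06], [0.3, -0.05, -0.58], [0.63, -0.11, -1.21]]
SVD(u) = [[0.11, 0.16, -0.98], [0.84, 0.52, 0.18], [0.54, -0.84, -0.08]] @ diag([2.165815627044417, 0.7426908076050031, 0.533809923052416]) @ [[0.50, 0.42, -0.76],[0.24, 0.78, 0.58],[0.83, -0.47, 0.28]]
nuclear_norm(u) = 3.44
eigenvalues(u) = [1.25, -0.56, -1.23]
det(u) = 0.86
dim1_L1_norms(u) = [0.99, 3.21, 1.67]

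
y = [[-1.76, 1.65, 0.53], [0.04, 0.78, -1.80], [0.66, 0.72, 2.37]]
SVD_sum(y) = [[0.01, 0.17, 0.82], [-0.02, -0.33, -1.57], [0.03, 0.5, 2.42]] + [[-1.63, 1.62, -0.32], [-0.54, 0.53, -0.11], [0.2, -0.2, 0.04]] + [[-0.14, -0.14, 0.03], [0.59, 0.57, -0.13], [0.43, 0.42, -0.09]]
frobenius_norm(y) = 4.06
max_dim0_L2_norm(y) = 3.02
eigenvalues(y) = [(-2+0j), (1.69+1.04j), (1.69-1.04j)]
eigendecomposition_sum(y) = [[(-1.82-0j),(0.93-0j),(0.6-0j)], [(0.18+0j),-0.09+0.00j,(-0.06+0j)], [(0.25+0j),-0.12+0.00j,-0.08+0.00j]] + [[0.03+0.11j,0.36+0.29j,-0.04+0.63j], [(-0.07+0.29j),0.44+1.10j,-0.87+1.36j], [0.21-0.10j,(0.42-0.8j),1.23-0.17j]] + [[0.03-0.11j, (0.36-0.29j), -0.04-0.63j], [(-0.07-0.29j), (0.44-1.1j), (-0.87-1.36j)], [0.21+0.10j, 0.42+0.80j, 1.23+0.17j]]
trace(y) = 1.39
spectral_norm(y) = 3.06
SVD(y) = [[0.27, 0.94, -0.19], [-0.52, 0.31, 0.79], [0.81, -0.12, 0.58]] @ diag([3.064045886081575, 2.455275817059621, 1.0512580416571302]) @ [[0.01, 0.20, 0.98], [-0.7, 0.7, -0.14], [0.71, 0.69, -0.15]]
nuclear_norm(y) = 6.57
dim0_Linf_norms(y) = [1.76, 1.65, 2.37]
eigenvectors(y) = [[0.99+0.00j, (-0.26+0.15j), (-0.26-0.15j)], [-0.10+0.00j, -0.76+0.00j, -0.76-0.00j], [(-0.13+0j), 0.38+0.44j, (0.38-0.44j)]]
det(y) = -7.91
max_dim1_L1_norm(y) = 3.94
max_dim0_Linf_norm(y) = 2.37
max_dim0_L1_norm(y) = 4.7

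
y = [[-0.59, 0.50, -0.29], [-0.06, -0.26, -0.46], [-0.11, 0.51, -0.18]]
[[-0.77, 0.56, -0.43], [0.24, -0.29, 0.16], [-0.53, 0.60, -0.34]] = y @ [[0.53, 0.07, 0.22], [-0.95, 1.18, -0.62], [-0.06, -0.04, -0.02]]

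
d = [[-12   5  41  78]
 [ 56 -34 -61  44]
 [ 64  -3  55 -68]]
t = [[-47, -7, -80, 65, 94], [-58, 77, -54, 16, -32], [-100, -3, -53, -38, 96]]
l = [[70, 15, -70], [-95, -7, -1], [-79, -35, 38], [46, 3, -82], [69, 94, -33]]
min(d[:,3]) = -68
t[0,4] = 94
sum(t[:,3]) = 43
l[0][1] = 15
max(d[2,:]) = 64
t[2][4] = 96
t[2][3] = -38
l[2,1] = -35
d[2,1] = -3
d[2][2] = 55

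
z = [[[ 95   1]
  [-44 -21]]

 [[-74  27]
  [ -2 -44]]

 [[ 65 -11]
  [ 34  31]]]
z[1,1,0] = -2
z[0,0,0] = 95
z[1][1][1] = -44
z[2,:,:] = [[65, -11], [34, 31]]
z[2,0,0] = 65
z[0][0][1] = 1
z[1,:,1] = [27, -44]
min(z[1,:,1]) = -44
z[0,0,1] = 1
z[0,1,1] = -21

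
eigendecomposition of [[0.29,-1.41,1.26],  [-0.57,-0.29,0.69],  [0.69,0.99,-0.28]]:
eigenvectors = [[-0.65, -0.92, -0.09], [-0.49, 0.24, 0.67], [0.58, -0.3, 0.73]]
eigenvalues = [-1.88, 1.06, 0.54]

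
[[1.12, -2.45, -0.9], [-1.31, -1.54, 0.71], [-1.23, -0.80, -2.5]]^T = [[1.12, -1.31, -1.23], [-2.45, -1.54, -0.8], [-0.9, 0.71, -2.5]]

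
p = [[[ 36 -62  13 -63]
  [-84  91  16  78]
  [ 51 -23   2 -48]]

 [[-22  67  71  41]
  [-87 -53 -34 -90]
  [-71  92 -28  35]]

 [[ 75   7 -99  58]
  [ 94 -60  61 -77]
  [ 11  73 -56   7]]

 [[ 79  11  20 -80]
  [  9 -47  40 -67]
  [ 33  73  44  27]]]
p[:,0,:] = [[36, -62, 13, -63], [-22, 67, 71, 41], [75, 7, -99, 58], [79, 11, 20, -80]]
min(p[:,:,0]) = -87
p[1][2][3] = 35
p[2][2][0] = 11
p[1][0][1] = 67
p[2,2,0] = 11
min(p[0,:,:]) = -84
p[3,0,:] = [79, 11, 20, -80]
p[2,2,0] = 11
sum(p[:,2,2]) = -38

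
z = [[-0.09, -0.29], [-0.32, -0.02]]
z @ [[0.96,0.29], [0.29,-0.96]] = [[-0.17, 0.25], [-0.31, -0.07]]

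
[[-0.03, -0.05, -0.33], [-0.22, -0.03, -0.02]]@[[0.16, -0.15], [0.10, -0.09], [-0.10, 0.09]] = [[0.02, -0.02], [-0.04, 0.03]]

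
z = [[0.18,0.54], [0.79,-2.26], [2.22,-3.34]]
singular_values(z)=[4.66, 0.66]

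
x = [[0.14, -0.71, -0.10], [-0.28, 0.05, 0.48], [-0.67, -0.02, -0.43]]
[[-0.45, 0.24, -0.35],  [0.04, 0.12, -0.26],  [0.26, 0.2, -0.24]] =x @[[-0.31, -0.35, 0.53], [0.59, -0.42, 0.64], [-0.15, 0.10, -0.30]]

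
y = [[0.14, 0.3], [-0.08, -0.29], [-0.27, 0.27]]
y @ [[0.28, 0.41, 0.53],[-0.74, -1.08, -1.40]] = [[-0.18, -0.27, -0.35], [0.19, 0.28, 0.36], [-0.28, -0.40, -0.52]]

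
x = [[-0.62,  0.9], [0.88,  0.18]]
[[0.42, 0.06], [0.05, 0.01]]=x@[[-0.03, -0.00], [0.45, 0.07]]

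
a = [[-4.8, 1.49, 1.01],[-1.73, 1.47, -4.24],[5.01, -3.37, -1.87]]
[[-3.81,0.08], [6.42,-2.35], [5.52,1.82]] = a @[[0.41, -0.32], [-0.08, -1.17], [-1.71, 0.28]]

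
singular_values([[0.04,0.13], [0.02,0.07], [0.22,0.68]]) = [0.73, 0.0]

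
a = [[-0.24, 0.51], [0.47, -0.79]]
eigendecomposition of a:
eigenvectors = [[0.87, -0.52], [0.49, 0.85]]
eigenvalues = [0.05, -1.08]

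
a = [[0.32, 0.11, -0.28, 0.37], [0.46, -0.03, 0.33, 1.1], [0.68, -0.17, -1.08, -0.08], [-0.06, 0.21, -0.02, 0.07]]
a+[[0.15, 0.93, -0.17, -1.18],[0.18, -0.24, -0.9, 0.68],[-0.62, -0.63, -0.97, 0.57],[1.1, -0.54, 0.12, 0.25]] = [[0.47, 1.04, -0.45, -0.81], [0.64, -0.27, -0.57, 1.78], [0.06, -0.80, -2.05, 0.49], [1.04, -0.33, 0.1, 0.32]]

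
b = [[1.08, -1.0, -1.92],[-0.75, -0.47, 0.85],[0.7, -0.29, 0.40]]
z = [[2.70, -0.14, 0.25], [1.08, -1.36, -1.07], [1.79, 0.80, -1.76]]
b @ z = [[-1.6, -0.33, 4.72], [-1.01, 1.42, -1.18], [2.29, 0.62, -0.22]]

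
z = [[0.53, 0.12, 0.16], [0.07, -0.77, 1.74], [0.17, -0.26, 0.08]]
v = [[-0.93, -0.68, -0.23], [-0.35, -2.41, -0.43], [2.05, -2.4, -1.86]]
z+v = [[-0.4, -0.56, -0.07], [-0.28, -3.18, 1.31], [2.22, -2.66, -1.78]]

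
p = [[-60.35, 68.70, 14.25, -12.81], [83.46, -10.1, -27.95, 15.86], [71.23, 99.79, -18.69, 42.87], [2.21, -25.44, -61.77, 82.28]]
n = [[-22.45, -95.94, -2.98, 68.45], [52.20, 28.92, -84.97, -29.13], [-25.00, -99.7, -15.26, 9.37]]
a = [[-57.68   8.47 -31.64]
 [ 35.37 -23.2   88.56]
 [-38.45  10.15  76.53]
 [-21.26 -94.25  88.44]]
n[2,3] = 9.37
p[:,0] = [-60.35, 83.46, 71.23, 2.21]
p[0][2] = 14.25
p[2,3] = 42.87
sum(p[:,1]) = 132.95000000000002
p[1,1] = -10.1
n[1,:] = [52.2, 28.92, -84.97, -29.13]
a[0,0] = -57.68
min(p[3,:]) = -61.77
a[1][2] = 88.56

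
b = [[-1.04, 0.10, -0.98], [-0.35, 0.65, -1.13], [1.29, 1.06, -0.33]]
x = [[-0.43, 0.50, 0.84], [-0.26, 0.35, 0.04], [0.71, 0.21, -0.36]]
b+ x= [[-1.47, 0.6, -0.14], [-0.61, 1.0, -1.09], [2.0, 1.27, -0.69]]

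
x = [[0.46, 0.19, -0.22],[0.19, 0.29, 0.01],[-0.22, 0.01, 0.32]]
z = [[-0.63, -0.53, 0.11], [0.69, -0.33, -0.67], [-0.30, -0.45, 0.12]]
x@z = [[-0.09, -0.21, -0.10], [0.08, -0.2, -0.17], [0.05, -0.03, 0.01]]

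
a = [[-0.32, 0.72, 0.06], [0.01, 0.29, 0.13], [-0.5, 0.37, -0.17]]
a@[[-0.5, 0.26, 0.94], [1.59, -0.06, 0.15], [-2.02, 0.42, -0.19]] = [[1.18, -0.10, -0.20], [0.19, 0.04, 0.03], [1.18, -0.22, -0.38]]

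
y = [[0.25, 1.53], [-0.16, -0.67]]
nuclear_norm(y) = 1.74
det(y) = 0.08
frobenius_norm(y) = 1.70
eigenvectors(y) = [[(0.95+0j), (0.95-0j)],[-0.29+0.11j, -0.29-0.11j]]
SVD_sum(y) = [[0.27, 1.53], [-0.12, -0.68]] + [[-0.02,0.00], [-0.04,0.01]]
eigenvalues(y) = [(-0.21+0.18j), (-0.21-0.18j)]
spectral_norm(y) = 1.70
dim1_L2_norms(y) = [1.55, 0.69]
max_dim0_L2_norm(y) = 1.67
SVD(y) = [[-0.91, 0.41], [0.41, 0.91]] @ diag([1.6958249415814481, 0.045582535145351474]) @ [[-0.17, -0.98],[-0.98, 0.17]]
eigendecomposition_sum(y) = [[0.13+0.36j, 0.77+0.88j], [(-0.08-0.09j), -0.34-0.17j]] + [[0.13-0.36j,0.77-0.88j], [-0.08+0.09j,(-0.34+0.17j)]]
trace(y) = -0.42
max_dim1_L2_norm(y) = 1.55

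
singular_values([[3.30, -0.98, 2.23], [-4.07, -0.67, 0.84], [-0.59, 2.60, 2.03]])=[5.32, 3.4, 2.42]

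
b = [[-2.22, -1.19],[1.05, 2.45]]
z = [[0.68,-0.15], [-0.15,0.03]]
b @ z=[[-1.33, 0.30],[0.35, -0.08]]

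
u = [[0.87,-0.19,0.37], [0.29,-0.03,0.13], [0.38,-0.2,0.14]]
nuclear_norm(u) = 1.22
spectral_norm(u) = 1.11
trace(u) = 0.98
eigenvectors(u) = [[0.89, 0.42, -0.44], [0.31, 0.18, -0.42], [0.34, -0.89, 0.79]]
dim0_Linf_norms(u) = [0.87, 0.2, 0.37]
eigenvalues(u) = [0.95, 0.0, 0.03]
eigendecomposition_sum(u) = [[0.89,-0.25,0.37], [0.31,-0.09,0.13], [0.34,-0.1,0.14]] + [[0.0, -0.0, -0.0], [0.0, -0.00, -0.0], [-0.0, 0.01, 0.0]] + [[-0.02,0.06,0.00], [-0.02,0.06,0.00], [0.04,-0.11,-0.0]]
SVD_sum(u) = [[0.87, -0.22, 0.36], [0.28, -0.07, 0.12], [0.39, -0.1, 0.17]] + [[0.0, 0.03, 0.01], [0.01, 0.04, 0.01], [-0.01, -0.1, -0.03]] + [[0.0, 0.0, -0.0], [-0.00, -0.0, 0.0], [-0.00, -0.00, 0.0]]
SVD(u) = [[-0.87, -0.28, -0.4], [-0.29, -0.38, 0.88], [-0.4, 0.88, 0.25]] @ diag([1.105484631106021, 0.11706224381672435, 0.00040182207325000624]) @ [[-0.90, 0.23, -0.38], [-0.14, -0.96, -0.25], [-0.42, -0.17, 0.89]]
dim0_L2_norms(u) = [0.99, 0.28, 0.42]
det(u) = 0.00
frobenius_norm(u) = 1.11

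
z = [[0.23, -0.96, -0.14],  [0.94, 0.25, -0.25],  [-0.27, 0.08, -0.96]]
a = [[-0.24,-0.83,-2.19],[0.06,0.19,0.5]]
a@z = [[-0.24, -0.15, 2.34],[0.06, 0.03, -0.54]]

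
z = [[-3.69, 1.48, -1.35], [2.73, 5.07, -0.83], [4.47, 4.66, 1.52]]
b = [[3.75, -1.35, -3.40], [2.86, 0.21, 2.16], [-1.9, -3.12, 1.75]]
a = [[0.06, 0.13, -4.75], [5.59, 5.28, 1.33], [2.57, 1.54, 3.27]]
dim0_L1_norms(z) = [10.89, 11.21, 3.7]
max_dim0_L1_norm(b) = 8.51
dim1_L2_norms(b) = [5.24, 3.59, 4.05]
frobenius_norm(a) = 10.16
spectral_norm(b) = 5.75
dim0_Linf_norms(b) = [3.75, 3.12, 3.4]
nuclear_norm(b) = 12.63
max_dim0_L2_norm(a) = 6.15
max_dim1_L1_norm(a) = 12.2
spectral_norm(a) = 8.75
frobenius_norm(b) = 7.53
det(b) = 67.93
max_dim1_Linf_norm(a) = 5.59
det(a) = 22.55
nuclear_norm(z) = 14.11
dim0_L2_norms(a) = [6.15, 5.5, 5.92]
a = b + z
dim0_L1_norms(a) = [8.22, 6.95, 9.35]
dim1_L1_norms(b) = [8.5, 5.23, 6.77]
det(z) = -40.92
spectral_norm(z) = 8.69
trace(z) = 2.90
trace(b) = 5.71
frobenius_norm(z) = 9.77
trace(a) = 8.61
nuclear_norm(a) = 14.38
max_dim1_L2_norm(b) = 5.24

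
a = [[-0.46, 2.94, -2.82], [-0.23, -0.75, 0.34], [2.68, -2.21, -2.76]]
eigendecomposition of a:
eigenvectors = [[-0.72+0.00j, (-0.72-0j), 0.74+0.00j], [(0.06-0.05j), (0.06+0.05j), (0.43+0j)], [(-0.23+0.65j), -0.23-0.65j, (0.52+0j)]]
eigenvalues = [(-1.62+2.77j), (-1.62-2.77j), (-0.74+0j)]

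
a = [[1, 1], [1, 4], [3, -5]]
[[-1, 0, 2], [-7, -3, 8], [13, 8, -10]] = a@[[1, 1, 0], [-2, -1, 2]]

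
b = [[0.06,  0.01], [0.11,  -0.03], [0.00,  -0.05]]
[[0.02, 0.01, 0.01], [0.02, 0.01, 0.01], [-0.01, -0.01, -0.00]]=b @ [[0.21, 0.16, 0.14], [0.25, 0.1, 0.07]]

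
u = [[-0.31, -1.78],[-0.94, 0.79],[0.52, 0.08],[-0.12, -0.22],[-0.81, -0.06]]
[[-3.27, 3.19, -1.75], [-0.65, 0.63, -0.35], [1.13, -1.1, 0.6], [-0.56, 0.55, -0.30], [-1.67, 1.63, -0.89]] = u @ [[1.95, -1.90, 1.04], [1.50, -1.46, 0.8]]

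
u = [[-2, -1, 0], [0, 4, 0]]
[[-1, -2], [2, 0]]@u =[[2, -7, 0], [-4, -2, 0]]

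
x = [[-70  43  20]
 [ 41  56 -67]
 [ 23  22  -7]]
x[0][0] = -70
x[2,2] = -7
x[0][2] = 20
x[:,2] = [20, -67, -7]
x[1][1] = 56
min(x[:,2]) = -67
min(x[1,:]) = -67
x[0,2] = 20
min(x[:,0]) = -70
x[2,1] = 22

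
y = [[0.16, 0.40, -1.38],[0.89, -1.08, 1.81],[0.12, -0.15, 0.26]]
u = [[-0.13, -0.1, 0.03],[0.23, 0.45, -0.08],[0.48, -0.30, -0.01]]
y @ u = [[-0.59, 0.58, -0.01], [0.50, -1.12, 0.1], [0.07, -0.16, 0.01]]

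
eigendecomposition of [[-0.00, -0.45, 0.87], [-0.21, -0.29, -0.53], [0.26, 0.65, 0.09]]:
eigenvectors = [[0.92, 0.92, -0.92],[-0.22, -0.36, 0.33],[-0.33, -0.14, 0.21]]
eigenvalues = [-0.2, 0.04, -0.04]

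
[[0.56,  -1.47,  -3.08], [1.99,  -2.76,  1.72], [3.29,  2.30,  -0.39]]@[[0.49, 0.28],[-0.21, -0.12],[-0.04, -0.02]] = [[0.71,0.39], [1.49,0.85], [1.14,0.65]]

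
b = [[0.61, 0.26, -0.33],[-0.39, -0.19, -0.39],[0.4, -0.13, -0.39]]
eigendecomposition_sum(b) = [[0.30+0.05j,0.13-0.11j,(-0.16+0.12j)], [-0.23+0.22j,0.00+0.18j,(-0-0.21j)], [0.17-0.11j,0.02-0.11j,(-0.03+0.13j)]] + [[(0.3-0.05j), (0.13+0.11j), (-0.16-0.12j)], [-0.23-0.22j, 0.00-0.18j, -0.00+0.21j], [(0.17+0.11j), 0.02+0.11j, (-0.03-0.13j)]] + [[-0j, (-0-0j), -0.01+0.00j],[(0.07-0j), (-0.2-0j), (-0.39+0j)],[0.06-0.00j, -0.17-0.00j, (-0.33+0j)]]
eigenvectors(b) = [[0.39+0.50j, 0.39-0.50j, 0.02+0.00j],  [(-0.65+0j), (-0.65-0j), 0.76+0.00j],  [(0.4+0.09j), (0.4-0.09j), 0.65+0.00j]]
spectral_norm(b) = 0.91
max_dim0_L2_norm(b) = 0.83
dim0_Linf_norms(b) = [0.61, 0.26, 0.39]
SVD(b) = [[-0.81, 0.02, -0.59], [0.24, -0.9, -0.36], [-0.54, -0.43, 0.72]] @ diag([0.907668851067357, 0.5952701763406891, 0.19922518405409823]) @ [[-0.88, -0.20, 0.42], [0.32, 0.39, 0.86], [0.34, -0.9, 0.28]]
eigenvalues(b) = [(0.28+0.35j), (0.28-0.35j), (-0.53+0j)]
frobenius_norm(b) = 1.10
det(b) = -0.11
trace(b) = 0.03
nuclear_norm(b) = 1.70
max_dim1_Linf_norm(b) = 0.61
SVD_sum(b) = [[0.65, 0.15, -0.31],[-0.19, -0.04, 0.09],[0.43, 0.1, -0.21]] + [[0.00,0.01,0.01], [-0.17,-0.21,-0.46], [-0.08,-0.10,-0.22]] + [[-0.04, 0.11, -0.03], [-0.02, 0.06, -0.02], [0.05, -0.13, 0.04]]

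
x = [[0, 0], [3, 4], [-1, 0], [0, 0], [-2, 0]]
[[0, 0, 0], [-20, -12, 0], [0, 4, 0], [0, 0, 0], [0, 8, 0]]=x @ [[0, -4, 0], [-5, 0, 0]]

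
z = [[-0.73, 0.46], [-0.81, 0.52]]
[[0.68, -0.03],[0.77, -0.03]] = z @ [[0.44, -0.02], [2.17, -0.09]]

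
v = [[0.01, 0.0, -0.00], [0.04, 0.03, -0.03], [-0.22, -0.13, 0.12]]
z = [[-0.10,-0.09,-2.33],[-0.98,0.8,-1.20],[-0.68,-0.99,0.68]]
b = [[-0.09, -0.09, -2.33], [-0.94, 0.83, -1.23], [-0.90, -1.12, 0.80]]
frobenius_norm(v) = 0.29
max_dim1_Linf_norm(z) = 2.33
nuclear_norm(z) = 5.07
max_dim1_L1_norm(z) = 2.98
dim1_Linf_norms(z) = [2.33, 1.2, 0.99]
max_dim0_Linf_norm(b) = 2.33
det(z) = -3.60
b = v + z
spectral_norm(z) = 2.79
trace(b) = 1.54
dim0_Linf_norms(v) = [0.22, 0.13, 0.12]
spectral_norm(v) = 0.29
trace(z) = 1.38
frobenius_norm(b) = 3.35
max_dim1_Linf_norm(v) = 0.22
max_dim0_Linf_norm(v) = 0.22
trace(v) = 0.16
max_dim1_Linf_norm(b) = 2.33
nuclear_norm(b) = 5.33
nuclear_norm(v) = 0.30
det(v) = -0.00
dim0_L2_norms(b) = [1.3, 1.4, 2.75]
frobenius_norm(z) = 3.22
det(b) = -4.30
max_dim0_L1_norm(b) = 4.36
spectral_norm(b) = 2.85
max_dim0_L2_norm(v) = 0.22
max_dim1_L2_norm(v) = 0.28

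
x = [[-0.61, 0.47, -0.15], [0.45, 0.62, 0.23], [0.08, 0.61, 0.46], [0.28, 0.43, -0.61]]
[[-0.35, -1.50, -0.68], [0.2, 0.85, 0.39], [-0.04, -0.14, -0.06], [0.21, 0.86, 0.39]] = x @ [[0.57, 2.41, 1.09], [-0.05, -0.21, -0.09], [-0.11, -0.45, -0.2]]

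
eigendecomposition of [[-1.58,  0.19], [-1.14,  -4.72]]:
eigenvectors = [[0.94, -0.06], [-0.35, 1.00]]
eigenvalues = [-1.65, -4.65]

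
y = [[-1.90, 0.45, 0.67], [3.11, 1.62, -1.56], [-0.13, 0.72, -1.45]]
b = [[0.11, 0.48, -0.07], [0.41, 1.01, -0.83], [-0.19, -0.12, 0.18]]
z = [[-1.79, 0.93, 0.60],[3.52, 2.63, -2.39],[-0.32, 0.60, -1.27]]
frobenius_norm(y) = 4.65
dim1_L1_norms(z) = [3.32, 8.54, 2.19]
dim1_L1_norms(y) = [3.02, 6.29, 2.3]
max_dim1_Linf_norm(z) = 3.52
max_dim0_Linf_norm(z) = 3.52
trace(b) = 1.30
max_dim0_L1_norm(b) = 1.61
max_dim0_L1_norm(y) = 5.14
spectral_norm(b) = 1.46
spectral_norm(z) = 5.17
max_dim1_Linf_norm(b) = 1.01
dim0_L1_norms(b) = [0.71, 1.61, 1.08]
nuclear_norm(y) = 6.78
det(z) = 10.05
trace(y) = -1.73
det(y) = 6.09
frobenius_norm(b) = 1.49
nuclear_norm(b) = 1.82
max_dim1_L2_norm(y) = 3.84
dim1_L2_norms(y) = [2.06, 3.84, 1.62]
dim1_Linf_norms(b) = [0.48, 1.01, 0.19]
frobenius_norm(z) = 5.61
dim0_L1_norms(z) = [5.63, 4.16, 4.26]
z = b + y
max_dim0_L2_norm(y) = 3.65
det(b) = 0.04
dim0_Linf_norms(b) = [0.41, 1.01, 0.83]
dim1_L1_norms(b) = [0.66, 2.25, 0.49]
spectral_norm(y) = 4.26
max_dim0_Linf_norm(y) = 3.11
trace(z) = -0.43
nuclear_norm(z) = 8.12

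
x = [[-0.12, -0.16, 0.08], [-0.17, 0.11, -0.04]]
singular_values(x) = [0.22, 0.21]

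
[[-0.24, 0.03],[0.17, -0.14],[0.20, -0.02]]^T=[[-0.24, 0.17, 0.20], [0.03, -0.14, -0.02]]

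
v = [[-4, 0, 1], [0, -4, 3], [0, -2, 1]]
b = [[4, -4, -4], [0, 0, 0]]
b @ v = [[-16, 24, -12], [0, 0, 0]]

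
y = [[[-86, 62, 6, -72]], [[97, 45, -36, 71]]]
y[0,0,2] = 6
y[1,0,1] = 45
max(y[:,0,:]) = 97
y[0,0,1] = 62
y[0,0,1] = 62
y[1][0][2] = -36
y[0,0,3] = -72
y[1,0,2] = -36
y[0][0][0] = -86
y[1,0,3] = 71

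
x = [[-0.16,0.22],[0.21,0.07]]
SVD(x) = [[-0.88, 0.47], [0.47, 0.88]] @ diag([0.2891006324954193, 0.1985467811140451]) @ [[0.83, -0.56],[0.56, 0.83]]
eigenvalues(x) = [-0.29, 0.2]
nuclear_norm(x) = 0.49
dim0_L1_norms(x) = [0.37, 0.29]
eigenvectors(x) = [[-0.86, -0.52], [0.51, -0.85]]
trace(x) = -0.09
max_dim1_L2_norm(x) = 0.27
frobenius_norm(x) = 0.35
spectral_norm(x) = 0.29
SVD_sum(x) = [[-0.21, 0.14],  [0.11, -0.08]] + [[0.05, 0.08], [0.10, 0.15]]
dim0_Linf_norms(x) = [0.21, 0.22]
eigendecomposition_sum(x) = [[-0.21, 0.13], [0.12, -0.08]] + [[0.05, 0.09], [0.09, 0.15]]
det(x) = -0.06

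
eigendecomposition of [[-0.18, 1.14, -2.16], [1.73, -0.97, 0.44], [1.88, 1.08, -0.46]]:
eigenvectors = [[(0.02-0.55j),0.02+0.55j,(0.51+0j)], [(-0.45-0.15j),-0.45+0.15j,-0.86+0.00j], [-0.69+0.00j,(-0.69-0j),-0.02+0.00j]]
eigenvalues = [(0.19+1.74j), (0.19-1.74j), (-1.99+0j)]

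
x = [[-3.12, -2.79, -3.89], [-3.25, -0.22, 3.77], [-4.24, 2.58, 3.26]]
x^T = [[-3.12, -3.25, -4.24], [-2.79, -0.22, 2.58], [-3.89, 3.77, 3.26]]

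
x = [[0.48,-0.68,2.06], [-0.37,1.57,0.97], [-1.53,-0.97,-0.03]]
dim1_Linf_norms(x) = [2.06, 1.57, 1.53]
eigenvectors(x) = [[(-0.7+0j), (-0.7-0j), (0.51+0j)],[-0.28+0.06j, (-0.28-0.06j), (-0.86+0j)],[(0.03-0.66j), (0.03+0.66j), 0.03+0.00j]]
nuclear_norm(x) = 5.86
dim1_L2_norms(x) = [2.22, 1.88, 1.81]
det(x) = 7.13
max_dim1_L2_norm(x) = 2.22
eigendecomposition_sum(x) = [[(0.07+0.81j), 0.08+0.48j, 1.07-0.03j], [0.10+0.32j, 0.07+0.18j, 0.42-0.10j], [(-0.78+0.04j), (-0.46+0.06j), -0.01+1.01j]] + [[(0.07-0.81j), 0.08-0.48j, (1.07+0.03j)], [(0.1-0.32j), (0.07-0.18j), (0.42+0.1j)], [-0.78-0.04j, (-0.46-0.06j), -0.01-1.01j]] + [[(0.33+0j), -0.84+0.00j, (-0.07-0j)],[(-0.56-0j), (1.43-0j), (0.12+0j)],[(0.02+0j), (-0.05+0j), (-0-0j)]]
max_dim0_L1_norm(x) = 3.22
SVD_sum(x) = [[0.54, 0.38, 1.82], [0.31, 0.22, 1.05], [-0.18, -0.12, -0.60]] + [[-0.29, -0.98, 0.29], [0.3, 1.00, -0.29], [-0.35, -1.20, 0.35]] + [[0.23, -0.08, -0.05],[-0.97, 0.35, 0.21],[-1.0, 0.36, 0.22]]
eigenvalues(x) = [(0.13+2.01j), (0.13-2.01j), (1.75+0j)]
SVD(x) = [[0.83, -0.53, -0.16], [0.48, 0.54, 0.69], [-0.28, -0.65, 0.71]] @ diag([2.3270779424708405, 1.9983855845073852, 1.5339371907932728]) @ [[0.28, 0.2, 0.94], [0.27, 0.92, -0.27], [-0.92, 0.33, 0.2]]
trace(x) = 2.02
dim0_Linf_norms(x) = [1.53, 1.57, 2.06]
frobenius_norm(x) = 3.43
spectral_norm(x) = 2.33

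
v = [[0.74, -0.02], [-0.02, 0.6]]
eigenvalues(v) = [0.74, 0.6]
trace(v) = 1.34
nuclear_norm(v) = 1.34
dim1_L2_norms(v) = [0.74, 0.6]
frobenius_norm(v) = 0.95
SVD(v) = [[-0.99, 0.14],[0.14, 0.99]] @ diag([0.7428010988928052, 0.5971989011071949]) @ [[-0.99, 0.14], [0.14, 0.99]]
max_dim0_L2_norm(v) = 0.74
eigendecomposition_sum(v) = [[0.73,-0.10], [-0.10,0.01]] + [[0.01, 0.08],[0.08, 0.59]]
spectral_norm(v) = 0.74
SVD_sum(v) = [[0.73, -0.10], [-0.1, 0.01]] + [[0.01, 0.08],[0.08, 0.59]]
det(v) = 0.44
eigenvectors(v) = [[0.99, 0.14], [-0.14, 0.99]]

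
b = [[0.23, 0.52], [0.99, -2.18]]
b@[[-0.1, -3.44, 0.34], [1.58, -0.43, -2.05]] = [[0.8, -1.01, -0.99],[-3.54, -2.47, 4.81]]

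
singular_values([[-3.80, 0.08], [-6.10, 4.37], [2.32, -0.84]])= [8.53, 2.01]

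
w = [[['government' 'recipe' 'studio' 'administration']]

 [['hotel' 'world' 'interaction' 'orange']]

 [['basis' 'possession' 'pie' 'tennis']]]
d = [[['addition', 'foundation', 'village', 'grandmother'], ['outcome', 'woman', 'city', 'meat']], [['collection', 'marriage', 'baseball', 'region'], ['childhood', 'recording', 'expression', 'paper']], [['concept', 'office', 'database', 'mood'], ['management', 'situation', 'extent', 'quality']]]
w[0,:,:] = [['government', 'recipe', 'studio', 'administration']]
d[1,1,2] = 'expression'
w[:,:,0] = [['government'], ['hotel'], ['basis']]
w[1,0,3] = 'orange'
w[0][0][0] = 'government'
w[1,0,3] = 'orange'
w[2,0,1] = 'possession'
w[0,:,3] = ['administration']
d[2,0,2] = 'database'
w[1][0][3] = 'orange'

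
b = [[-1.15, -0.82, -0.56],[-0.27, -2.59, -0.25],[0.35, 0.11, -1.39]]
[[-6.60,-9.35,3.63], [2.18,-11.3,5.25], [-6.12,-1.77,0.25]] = b @ [[4.42,4.23,-1.53], [-1.82,3.67,-1.8], [5.37,2.63,-0.71]]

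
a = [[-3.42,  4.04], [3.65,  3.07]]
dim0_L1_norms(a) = [7.07, 7.11]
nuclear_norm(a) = 10.06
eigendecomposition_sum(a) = [[-4.28, 2.09], [1.89, -0.92]] + [[0.86,1.95], [1.76,3.99]]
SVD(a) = [[1.00, -0.02], [-0.02, -1.0]] @ diag([5.293318437386381, 4.769295537123424]) @ [[-0.66, 0.75],[-0.75, -0.66]]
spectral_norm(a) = 5.29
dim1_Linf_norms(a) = [4.04, 3.65]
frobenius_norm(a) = 7.12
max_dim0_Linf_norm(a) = 4.04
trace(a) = -0.35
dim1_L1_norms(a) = [7.46, 6.72]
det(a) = -25.25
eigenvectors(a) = [[-0.91, -0.44], [0.4, -0.9]]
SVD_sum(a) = [[-3.47, 3.99],[0.05, -0.06]] + [[0.05, 0.05], [3.6, 3.13]]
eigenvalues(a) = [-5.2, 4.85]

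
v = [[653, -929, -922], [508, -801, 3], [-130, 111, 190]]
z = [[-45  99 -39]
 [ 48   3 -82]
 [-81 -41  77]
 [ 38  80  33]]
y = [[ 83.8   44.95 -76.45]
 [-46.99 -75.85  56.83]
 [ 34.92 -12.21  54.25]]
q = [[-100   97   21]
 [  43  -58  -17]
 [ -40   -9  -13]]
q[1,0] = 43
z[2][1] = -41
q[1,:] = [43, -58, -17]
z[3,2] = 33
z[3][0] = 38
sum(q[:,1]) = 30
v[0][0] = 653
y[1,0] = -46.99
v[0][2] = -922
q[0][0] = -100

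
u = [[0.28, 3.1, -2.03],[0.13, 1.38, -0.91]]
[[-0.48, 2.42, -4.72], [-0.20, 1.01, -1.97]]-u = [[-0.76, -0.68, -2.69], [-0.33, -0.37, -1.06]]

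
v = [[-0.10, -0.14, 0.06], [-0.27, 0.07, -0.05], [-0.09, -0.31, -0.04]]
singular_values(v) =[0.37, 0.28, 0.08]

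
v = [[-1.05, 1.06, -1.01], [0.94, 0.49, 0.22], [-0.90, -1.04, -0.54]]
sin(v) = [[-0.44, 0.83, -0.46], [0.57, 0.37, 0.02], [-0.58, -0.89, -0.38]]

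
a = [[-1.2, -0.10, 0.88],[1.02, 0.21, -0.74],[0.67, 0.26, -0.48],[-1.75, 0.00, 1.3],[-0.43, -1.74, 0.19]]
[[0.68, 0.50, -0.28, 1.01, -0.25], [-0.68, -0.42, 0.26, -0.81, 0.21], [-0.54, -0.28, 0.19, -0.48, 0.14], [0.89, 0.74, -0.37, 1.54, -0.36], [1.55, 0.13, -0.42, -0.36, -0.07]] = a@ [[-0.38, 0.06, 0.11, -0.76, 0.40], [-0.78, -0.02, 0.2, 0.41, -0.03], [0.17, 0.65, -0.14, 0.16, 0.26]]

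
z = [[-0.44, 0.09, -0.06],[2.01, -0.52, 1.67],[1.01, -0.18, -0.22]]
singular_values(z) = [2.78, 0.82, 0.0]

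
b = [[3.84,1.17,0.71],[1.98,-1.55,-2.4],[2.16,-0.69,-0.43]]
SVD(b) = [[-0.73, 0.61, -0.29],[-0.5, -0.78, -0.37],[-0.46, -0.13, 0.88]] @ diag([4.886271149354742, 3.1491763202682606, 0.48491520789222065]) @ [[-0.98, 0.05, 0.18], [0.17, 0.64, 0.75], [0.08, -0.77, 0.64]]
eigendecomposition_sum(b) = [[4.11, 0.79, 0.21], [0.66, 0.13, 0.03], [1.77, 0.34, 0.09]] + [[-0.26, 0.41, 0.44],[1.18, -1.88, -2.05],[0.52, -0.83, -0.91]] + [[-0.02, -0.03, 0.05],[0.13, 0.20, -0.39],[-0.13, -0.2, 0.39]]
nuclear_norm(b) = 8.52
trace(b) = 1.86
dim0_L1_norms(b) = [7.98, 3.41, 3.54]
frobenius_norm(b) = 5.83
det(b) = -7.46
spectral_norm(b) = 4.89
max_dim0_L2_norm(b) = 4.83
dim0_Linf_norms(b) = [3.84, 1.55, 2.4]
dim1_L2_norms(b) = [4.08, 3.48, 2.31]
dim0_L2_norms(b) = [4.83, 2.06, 2.54]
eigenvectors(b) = [[-0.91,-0.19,0.1],[-0.15,0.9,-0.7],[-0.39,0.40,0.7]]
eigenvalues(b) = [4.33, -3.04, 0.57]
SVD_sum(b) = [[3.53, -0.17, -0.65], [2.41, -0.12, -0.44], [2.19, -0.11, -0.40]] + [[0.32, 1.23, 1.45], [-0.41, -1.57, -1.84], [-0.07, -0.26, -0.30]] + [[-0.01, 0.11, -0.09], [-0.01, 0.14, -0.12], [0.03, -0.33, 0.27]]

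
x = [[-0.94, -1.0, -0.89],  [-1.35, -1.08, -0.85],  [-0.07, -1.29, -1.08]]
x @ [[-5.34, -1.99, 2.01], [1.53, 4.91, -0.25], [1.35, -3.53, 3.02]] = [[2.29, 0.10, -4.33], [4.41, 0.38, -5.01], [-3.06, -2.38, -3.08]]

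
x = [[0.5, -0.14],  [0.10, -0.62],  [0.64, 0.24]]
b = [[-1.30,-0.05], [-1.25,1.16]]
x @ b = [[-0.48,  -0.19], [0.64,  -0.72], [-1.13,  0.25]]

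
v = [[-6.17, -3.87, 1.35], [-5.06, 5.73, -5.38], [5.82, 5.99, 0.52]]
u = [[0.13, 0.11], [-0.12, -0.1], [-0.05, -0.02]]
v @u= [[-0.41, -0.32], [-1.08, -1.02], [0.01, 0.03]]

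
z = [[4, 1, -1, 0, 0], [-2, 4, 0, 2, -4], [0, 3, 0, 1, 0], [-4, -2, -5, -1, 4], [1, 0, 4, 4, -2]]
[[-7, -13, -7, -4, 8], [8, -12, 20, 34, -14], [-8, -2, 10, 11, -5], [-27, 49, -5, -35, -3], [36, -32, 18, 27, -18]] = z@ [[0, -4, -2, -1, 2], [-4, 0, 2, 3, 0], [3, -3, 1, 3, 0], [4, -2, 4, 2, -5], [-4, 4, 0, -4, 0]]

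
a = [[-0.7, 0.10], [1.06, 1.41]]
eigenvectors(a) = [[-0.90,-0.05],[0.44,-1.00]]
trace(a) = 0.71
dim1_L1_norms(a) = [0.8, 2.47]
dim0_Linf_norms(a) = [1.06, 1.41]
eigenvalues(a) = [-0.75, 1.46]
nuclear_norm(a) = 2.41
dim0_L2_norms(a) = [1.27, 1.41]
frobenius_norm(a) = 1.90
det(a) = -1.09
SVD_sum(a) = [[-0.25,  -0.29], [1.16,  1.32]] + [[-0.45, 0.39], [-0.1, 0.09]]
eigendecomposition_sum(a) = [[-0.73, 0.03], [0.36, -0.02]] + [[0.03, 0.07], [0.70, 1.43]]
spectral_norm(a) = 1.80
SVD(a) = [[-0.21, 0.98], [0.98, 0.21]] @ diag([1.8009340786348231, 0.6069072782655852]) @ [[0.66, 0.75], [-0.75, 0.66]]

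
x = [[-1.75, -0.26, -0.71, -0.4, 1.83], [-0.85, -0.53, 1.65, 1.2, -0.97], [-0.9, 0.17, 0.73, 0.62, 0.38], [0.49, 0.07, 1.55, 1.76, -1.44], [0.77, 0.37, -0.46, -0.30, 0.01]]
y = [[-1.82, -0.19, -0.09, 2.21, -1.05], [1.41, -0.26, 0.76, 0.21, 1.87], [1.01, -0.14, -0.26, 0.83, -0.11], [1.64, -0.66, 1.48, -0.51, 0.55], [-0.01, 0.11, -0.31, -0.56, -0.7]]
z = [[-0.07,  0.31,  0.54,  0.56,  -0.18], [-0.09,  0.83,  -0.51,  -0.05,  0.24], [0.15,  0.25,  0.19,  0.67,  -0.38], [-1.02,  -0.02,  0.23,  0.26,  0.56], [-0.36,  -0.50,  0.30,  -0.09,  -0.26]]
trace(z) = 0.95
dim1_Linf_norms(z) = [0.56, 0.83, 0.67, 1.02, 0.5]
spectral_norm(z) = 1.28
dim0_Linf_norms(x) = [1.75, 0.53, 1.65, 1.76, 1.83]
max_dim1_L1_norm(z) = 2.09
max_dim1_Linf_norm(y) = 2.21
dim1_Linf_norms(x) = [1.83, 1.65, 0.9, 1.76, 0.77]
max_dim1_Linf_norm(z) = 1.02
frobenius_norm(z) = 2.12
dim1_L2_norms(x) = [2.67, 2.47, 1.38, 2.8, 1.02]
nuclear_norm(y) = 8.66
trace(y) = -3.55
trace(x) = 0.22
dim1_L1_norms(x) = [4.95, 5.2, 2.8, 5.31, 1.91]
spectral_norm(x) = 4.01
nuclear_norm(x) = 7.77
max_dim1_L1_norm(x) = 5.31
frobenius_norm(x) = 4.90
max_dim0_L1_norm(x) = 5.1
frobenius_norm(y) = 4.91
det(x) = 0.00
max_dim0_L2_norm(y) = 3.0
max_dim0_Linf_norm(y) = 2.21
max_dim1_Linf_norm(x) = 1.83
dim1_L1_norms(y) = [5.36, 4.51, 2.35, 4.84, 1.69]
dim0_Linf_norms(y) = [1.82, 0.66, 1.48, 2.21, 1.87]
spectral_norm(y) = 4.04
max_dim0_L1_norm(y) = 5.89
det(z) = 0.12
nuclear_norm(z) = 4.14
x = y @ z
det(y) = 0.03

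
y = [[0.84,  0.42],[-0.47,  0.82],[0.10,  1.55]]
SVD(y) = [[-0.26,0.85], [-0.44,-0.53], [-0.86,0.02]] @ diag([1.80492497520595, 0.9643888395651418]) @ [[-0.05,-1.00],[1.00,-0.05]]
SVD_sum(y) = [[0.02,0.46], [0.04,0.79], [0.08,1.55]] + [[0.82, -0.04],[-0.51, 0.03],[0.02, -0.00]]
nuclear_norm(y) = 2.77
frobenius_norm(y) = 2.05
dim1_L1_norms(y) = [1.26, 1.29, 1.65]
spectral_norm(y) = 1.80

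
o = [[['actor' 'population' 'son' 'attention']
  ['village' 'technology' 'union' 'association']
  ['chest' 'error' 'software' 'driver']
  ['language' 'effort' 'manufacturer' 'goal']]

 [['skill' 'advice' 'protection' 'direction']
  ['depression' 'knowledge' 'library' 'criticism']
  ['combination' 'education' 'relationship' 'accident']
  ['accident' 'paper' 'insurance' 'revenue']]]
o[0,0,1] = 'population'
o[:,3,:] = [['language', 'effort', 'manufacturer', 'goal'], ['accident', 'paper', 'insurance', 'revenue']]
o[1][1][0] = 'depression'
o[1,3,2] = 'insurance'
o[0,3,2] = 'manufacturer'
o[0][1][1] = 'technology'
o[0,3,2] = 'manufacturer'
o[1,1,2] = 'library'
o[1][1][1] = 'knowledge'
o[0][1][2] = 'union'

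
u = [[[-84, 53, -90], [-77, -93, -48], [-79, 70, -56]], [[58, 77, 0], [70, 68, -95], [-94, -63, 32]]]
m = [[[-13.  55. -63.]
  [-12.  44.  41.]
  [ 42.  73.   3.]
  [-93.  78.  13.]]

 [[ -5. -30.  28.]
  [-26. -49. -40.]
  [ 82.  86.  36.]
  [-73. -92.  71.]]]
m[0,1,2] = 41.0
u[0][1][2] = -48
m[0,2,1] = 73.0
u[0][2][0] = -79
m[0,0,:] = [-13.0, 55.0, -63.0]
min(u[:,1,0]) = -77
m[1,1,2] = -40.0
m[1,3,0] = -73.0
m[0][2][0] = 42.0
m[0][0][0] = -13.0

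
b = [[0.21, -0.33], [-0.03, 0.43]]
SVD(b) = [[-0.67, 0.74], [0.74, 0.67]] @ diag([0.5643621720387357, 0.14246170984415593]) @ [[-0.29, 0.96], [0.96, 0.29]]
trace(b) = 0.64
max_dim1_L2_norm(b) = 0.43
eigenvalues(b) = [0.17, 0.47]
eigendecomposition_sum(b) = [[0.15, 0.19], [0.02, 0.02]] + [[0.06,-0.52], [-0.05,0.41]]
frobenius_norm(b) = 0.58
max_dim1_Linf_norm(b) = 0.43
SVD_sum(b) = [[0.11, -0.36], [-0.12, 0.4]] + [[0.1, 0.03], [0.09, 0.03]]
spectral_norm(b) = 0.56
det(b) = 0.08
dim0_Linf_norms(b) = [0.21, 0.43]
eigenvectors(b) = [[-0.99, 0.79], [-0.12, -0.62]]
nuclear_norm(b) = 0.71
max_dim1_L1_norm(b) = 0.54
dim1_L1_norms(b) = [0.54, 0.46]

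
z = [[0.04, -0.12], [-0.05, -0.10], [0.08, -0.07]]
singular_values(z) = [0.18, 0.1]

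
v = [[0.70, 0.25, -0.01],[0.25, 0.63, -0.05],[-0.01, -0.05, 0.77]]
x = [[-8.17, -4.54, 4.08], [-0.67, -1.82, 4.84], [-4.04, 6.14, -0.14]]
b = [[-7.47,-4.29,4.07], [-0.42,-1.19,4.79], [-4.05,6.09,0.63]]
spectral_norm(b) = 10.07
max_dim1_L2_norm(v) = 0.77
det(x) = 283.13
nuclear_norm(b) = 21.14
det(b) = 275.57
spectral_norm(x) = 10.80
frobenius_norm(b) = 13.01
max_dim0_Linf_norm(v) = 0.77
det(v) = 0.29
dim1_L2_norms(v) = [0.74, 0.68, 0.77]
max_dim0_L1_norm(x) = 12.88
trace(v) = 2.10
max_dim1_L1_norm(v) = 0.96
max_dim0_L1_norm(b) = 11.94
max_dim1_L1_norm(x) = 16.79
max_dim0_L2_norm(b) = 8.51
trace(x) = -10.13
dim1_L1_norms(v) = [0.96, 0.93, 0.83]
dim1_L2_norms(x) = [10.2, 5.21, 7.35]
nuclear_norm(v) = 2.10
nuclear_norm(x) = 21.80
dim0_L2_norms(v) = [0.74, 0.68, 0.77]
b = v + x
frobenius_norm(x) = 13.61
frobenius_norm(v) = 1.27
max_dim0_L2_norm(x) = 9.14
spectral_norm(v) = 0.93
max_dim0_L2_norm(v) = 0.77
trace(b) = -8.03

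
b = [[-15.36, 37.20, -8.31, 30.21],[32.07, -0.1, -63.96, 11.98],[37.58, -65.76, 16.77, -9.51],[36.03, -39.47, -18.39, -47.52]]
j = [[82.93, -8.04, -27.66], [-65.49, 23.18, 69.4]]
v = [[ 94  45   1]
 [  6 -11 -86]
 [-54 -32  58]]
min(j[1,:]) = -65.49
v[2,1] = -32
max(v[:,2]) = 58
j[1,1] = 23.18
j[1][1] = 23.18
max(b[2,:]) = 37.58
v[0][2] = 1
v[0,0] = 94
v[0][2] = 1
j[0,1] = -8.04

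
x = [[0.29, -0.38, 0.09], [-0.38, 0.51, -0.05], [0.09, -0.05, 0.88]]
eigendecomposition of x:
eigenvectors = [[0.8, 0.48, 0.35], [0.60, -0.69, -0.41], [-0.05, -0.54, 0.84]]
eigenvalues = [0.0, 0.74, 0.94]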